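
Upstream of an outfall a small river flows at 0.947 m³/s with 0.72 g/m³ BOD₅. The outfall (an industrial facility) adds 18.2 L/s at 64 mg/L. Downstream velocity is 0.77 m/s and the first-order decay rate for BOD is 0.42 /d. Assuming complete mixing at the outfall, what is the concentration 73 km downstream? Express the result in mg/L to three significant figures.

18.2 L/s = 0.0182 m³/s.
After complete mixing, C₀ = (0.0182·64 + 0.947·0.72) / 0.9652 = 1.913 mg/L.
Travel time t = 7.3e+04 m / 0.77 m/s = 9.481e+04 s = 1.097 d.
C = 1.913·exp(−0.42·1.097) = 1.913·0.6307 = 1.207 mg/L.

1.21 mg/L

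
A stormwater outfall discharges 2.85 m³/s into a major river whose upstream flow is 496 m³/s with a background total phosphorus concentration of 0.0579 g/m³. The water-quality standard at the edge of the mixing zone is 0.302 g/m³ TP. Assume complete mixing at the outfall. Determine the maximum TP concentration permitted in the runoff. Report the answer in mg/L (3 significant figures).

42.8 mg/L

Mass balance: 0.302·498.9 = 2.85·Cₑ + 496·0.0579.
Cₑ = (150.7 − 28.72) / 2.85 = 42.78 mg/L.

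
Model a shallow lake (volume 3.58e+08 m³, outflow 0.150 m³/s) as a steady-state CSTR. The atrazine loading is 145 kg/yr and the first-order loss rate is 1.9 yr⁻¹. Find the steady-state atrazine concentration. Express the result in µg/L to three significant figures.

Outflow Q = 0.150 m³/s × 3.156e+07 s/yr = 4.734e+06 m³/yr.
Steady-state CSTR mass balance: W = Q·C + k·V·C, so C = W/(Q + kV).
Q + kV = 4.734e+06 + 1.9·3.58e+08 = 6.849e+08 m³/yr.
C = 145/6.849e+08 = 2.117e-07 kg/m³ = 0.0002117 mg/L = 0.2117 µg/L.

0.212 µg/L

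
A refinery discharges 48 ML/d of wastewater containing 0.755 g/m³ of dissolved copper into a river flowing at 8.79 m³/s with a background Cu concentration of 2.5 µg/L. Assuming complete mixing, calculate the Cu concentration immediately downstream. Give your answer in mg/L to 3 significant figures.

48 ML/d = 0.5556 m³/s.
2.5 µg/L = 0.0025 mg/L.
By mass balance at complete mixing, C = (0.5556·0.755 + 8.79·0.0025) / (0.5556 + 8.79) = 0.4414/9.346 = 0.04723 mg/L.

0.0472 mg/L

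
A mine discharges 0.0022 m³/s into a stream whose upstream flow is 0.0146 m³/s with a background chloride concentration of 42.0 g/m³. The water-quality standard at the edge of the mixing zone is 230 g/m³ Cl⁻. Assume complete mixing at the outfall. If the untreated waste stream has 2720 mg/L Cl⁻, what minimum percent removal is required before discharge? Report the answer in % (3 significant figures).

45.7 %

Mass balance: 230·0.0168 = 0.0022·Cₑ + 0.0146·42.
Cₑ = (3.864 − 0.6132) / 0.0022 = 1478 mg/L.
Required removal = 1 − 1478/2720 = 45.68 %.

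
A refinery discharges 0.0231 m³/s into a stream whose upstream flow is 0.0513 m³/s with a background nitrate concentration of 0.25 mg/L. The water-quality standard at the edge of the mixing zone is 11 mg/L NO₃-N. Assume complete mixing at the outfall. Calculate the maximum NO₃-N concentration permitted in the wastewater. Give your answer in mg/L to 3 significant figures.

34.9 mg/L

Mass balance: 11·0.0744 = 0.0231·Cₑ + 0.0513·0.25.
Cₑ = (0.8184 − 0.01282) / 0.0231 = 34.87 mg/L.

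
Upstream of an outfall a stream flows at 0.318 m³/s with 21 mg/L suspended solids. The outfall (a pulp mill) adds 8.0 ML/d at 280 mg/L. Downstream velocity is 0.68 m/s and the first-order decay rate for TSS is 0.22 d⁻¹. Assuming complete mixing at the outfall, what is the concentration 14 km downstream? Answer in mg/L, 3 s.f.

75.4 mg/L

8.0 ML/d = 0.09259 m³/s.
After complete mixing, C₀ = (0.09259·280 + 0.318·21) / 0.4106 = 79.41 mg/L.
Travel time t = 1.4e+04 m / 0.68 m/s = 2.059e+04 s = 0.2383 d.
C = 79.41·exp(−0.22·0.2383) = 79.41·0.9489 = 75.35 mg/L.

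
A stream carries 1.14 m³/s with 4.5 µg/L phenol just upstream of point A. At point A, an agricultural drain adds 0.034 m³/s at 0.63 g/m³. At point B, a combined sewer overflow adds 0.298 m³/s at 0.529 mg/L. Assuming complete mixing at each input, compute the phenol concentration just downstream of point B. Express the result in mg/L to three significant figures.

0.125 mg/L

4.5 µg/L = 0.0045 mg/L.
After input A: C = (1.14·0.0045 + 0.034·0.63) / 1.174 = 0.02261 mg/L.
After input B: C = (1.174·0.02261 + 0.298·0.529) / 1.472 = 0.1251 mg/L.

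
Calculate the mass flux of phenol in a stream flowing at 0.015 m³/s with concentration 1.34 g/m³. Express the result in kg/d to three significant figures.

Mass flux = Q·C = 0.015 m³/s × 1.34 g/m³ = 0.0201 g/s.
= 0.0201 g/s × 86.4 = 1.737 kg/d.

1.74 kg/d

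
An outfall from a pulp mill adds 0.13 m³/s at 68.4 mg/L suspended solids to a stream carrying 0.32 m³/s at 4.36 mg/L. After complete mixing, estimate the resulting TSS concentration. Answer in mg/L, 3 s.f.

22.9 mg/L

By mass balance at complete mixing, C = (0.13·68.4 + 0.32·4.36) / (0.13 + 0.32) = 10.29/0.45 = 22.86 mg/L.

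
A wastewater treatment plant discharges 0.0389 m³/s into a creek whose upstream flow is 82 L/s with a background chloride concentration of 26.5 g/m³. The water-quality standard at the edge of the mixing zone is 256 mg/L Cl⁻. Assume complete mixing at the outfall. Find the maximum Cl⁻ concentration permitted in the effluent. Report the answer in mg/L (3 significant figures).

740 mg/L

82 L/s = 0.082 m³/s.
Mass balance: 256·0.1209 = 0.0389·Cₑ + 0.082·26.5.
Cₑ = (30.95 − 2.173) / 0.0389 = 739.8 mg/L.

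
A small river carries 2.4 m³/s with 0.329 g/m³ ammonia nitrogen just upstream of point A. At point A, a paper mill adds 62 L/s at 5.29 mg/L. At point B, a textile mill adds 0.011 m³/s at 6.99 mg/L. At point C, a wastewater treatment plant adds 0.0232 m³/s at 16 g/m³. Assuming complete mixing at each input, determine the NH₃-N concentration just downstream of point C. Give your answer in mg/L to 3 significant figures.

62 L/s = 0.062 m³/s.
After input A: C = (2.4·0.329 + 0.062·5.29) / 2.462 = 0.4539 mg/L.
After input B: C = (2.462·0.4539 + 0.011·6.99) / 2.473 = 0.483 mg/L.
After input C: C = (2.473·0.483 + 0.0232·16) / 2.496 = 0.6272 mg/L.

0.627 mg/L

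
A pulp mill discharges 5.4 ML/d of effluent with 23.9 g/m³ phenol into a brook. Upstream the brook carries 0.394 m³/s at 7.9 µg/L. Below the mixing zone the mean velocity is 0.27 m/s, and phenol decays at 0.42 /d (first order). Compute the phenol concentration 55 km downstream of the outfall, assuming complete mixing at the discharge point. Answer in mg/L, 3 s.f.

1.22 mg/L

5.4 ML/d = 0.0625 m³/s.
7.9 µg/L = 0.0079 mg/L.
After complete mixing, C₀ = (0.0625·23.9 + 0.394·0.0079) / 0.4565 = 3.279 mg/L.
Travel time t = 5.5e+04 m / 0.27 m/s = 2.037e+05 s = 2.358 d.
C = 3.279·exp(−0.42·2.358) = 3.279·0.3715 = 1.218 mg/L.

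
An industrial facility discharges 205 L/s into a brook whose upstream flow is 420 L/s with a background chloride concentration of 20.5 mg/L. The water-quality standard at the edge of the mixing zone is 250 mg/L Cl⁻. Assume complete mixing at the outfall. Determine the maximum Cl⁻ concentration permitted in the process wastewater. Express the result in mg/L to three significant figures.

205 L/s = 0.205 m³/s.
420 L/s = 0.42 m³/s.
Mass balance: 250·0.625 = 0.205·Cₑ + 0.42·20.5.
Cₑ = (156.2 − 8.61) / 0.205 = 720.2 mg/L.

720 mg/L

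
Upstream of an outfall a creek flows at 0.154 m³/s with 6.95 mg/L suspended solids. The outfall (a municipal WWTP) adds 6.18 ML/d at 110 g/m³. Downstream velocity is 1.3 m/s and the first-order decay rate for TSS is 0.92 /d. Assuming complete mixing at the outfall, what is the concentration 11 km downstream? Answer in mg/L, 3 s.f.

6.18 ML/d = 0.07153 m³/s.
After complete mixing, C₀ = (0.07153·110 + 0.154·6.95) / 0.2255 = 39.63 mg/L.
Travel time t = 1.1e+04 m / 1.3 m/s = 8462 s = 0.09793 d.
C = 39.63·exp(−0.92·0.09793) = 39.63·0.9138 = 36.22 mg/L.

36.2 mg/L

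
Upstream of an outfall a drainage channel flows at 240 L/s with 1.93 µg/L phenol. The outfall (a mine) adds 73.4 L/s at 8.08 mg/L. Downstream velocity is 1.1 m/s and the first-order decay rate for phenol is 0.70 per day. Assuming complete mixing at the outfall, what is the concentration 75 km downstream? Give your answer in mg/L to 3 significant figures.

1.09 mg/L

73.4 L/s = 0.0734 m³/s.
240 L/s = 0.24 m³/s.
1.93 µg/L = 0.00193 mg/L.
After complete mixing, C₀ = (0.0734·8.08 + 0.24·0.00193) / 0.3134 = 1.894 mg/L.
Travel time t = 7.5e+04 m / 1.1 m/s = 6.818e+04 s = 0.7891 d.
C = 1.894·exp(−0.70·0.7891) = 1.894·0.5756 = 1.09 mg/L.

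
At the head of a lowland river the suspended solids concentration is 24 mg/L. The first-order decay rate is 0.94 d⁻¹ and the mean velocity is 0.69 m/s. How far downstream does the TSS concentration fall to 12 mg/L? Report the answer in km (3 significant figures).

44.0 km

From C = C₀·e^(−kt), t = ln(C₀/C)/k = ln(24/12)/0.94 = 0.6931/0.94 = 0.7374 d.
Distance = v·t = 0.69 m/s × 6.371e+04 s = 4.396e+04 m = 43.96 km.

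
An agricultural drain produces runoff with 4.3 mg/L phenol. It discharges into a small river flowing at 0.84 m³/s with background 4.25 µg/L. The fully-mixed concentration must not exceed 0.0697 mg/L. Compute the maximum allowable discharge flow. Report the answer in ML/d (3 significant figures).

1.12 ML/d

4.25 µg/L = 0.00425 mg/L.
Mass balance at complete mixing: C_std·(Q_w + Q_r) = Q_w·C_e + Q_r·C_b.
Rearranging, Q_w = Q_r·(C_std − C_b)/(C_e − C_std) = 0.84·(0.0697 − 0.00425) / (4.3 − 0.0697) = 0.013 m³/s.
= 1.123 ML/d.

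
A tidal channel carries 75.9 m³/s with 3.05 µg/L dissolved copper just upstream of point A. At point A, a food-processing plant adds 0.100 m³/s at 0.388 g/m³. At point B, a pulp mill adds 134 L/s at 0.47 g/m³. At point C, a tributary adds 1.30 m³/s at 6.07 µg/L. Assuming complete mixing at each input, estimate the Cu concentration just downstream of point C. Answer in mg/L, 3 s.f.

3.05 µg/L = 0.00305 mg/L.
After input A: C = (75.9·0.00305 + 0.1·0.388) / 76 = 0.003557 mg/L.
134 L/s = 0.134 m³/s.
After input B: C = (76·0.003557 + 0.134·0.47) / 76.13 = 0.004377 mg/L.
6.07 µg/L = 0.00607 mg/L.
After input C: C = (76.13·0.004377 + 1.3·0.00607) / 77.43 = 0.004406 mg/L.

0.00441 mg/L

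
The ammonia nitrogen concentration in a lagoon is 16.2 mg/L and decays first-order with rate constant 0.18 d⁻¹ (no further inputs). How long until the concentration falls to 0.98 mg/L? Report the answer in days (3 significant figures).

t = ln(C₀/C)/k = ln(16.2/0.98)/0.18 = 2.805/0.18 = 15.58 d.

15.6 d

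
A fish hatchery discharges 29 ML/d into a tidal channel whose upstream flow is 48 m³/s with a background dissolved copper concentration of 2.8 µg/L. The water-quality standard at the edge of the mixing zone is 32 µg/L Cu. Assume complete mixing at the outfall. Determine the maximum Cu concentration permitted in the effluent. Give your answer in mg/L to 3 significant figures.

4.21 mg/L

29 ML/d = 0.3356 m³/s.
2.8 µg/L = 0.0028 mg/L.
32 µg/L = 0.032 mg/L.
Mass balance: 0.032·48.34 = 0.3356·Cₑ + 48·0.0028.
Cₑ = (1.547 − 0.1344) / 0.3356 = 4.208 mg/L.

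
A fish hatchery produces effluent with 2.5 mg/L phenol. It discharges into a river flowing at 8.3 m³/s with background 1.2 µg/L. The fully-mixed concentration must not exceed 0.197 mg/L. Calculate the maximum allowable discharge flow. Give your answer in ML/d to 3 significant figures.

61.0 ML/d

1.2 µg/L = 0.0012 mg/L.
Mass balance at complete mixing: C_std·(Q_w + Q_r) = Q_w·C_e + Q_r·C_b.
Rearranging, Q_w = Q_r·(C_std − C_b)/(C_e − C_std) = 8.3·(0.197 − 0.0012) / (2.5 − 0.197) = 0.7057 m³/s.
= 60.97 ML/d.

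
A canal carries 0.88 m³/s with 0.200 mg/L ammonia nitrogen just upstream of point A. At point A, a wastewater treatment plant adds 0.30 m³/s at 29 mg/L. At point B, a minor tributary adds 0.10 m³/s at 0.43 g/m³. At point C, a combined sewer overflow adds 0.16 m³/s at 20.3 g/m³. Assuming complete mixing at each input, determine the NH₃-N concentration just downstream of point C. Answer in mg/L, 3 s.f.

After input A: C = (0.88·0.2 + 0.3·29) / 1.18 = 7.522 mg/L.
After input B: C = (1.18·7.522 + 0.1·0.43) / 1.28 = 6.968 mg/L.
After input C: C = (1.28·6.968 + 0.16·20.3) / 1.44 = 8.449 mg/L.

8.45 mg/L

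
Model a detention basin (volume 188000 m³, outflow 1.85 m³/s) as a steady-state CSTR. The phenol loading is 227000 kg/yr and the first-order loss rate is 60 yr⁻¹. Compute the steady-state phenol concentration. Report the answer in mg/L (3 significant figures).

3.26 mg/L

Outflow Q = 1.85 m³/s × 3.156e+07 s/yr = 5.838e+07 m³/yr.
Steady-state CSTR mass balance: W = Q·C + k·V·C, so C = W/(Q + kV).
Q + kV = 5.838e+07 + 60·188000 = 6.966e+07 m³/yr.
C = 227000/6.966e+07 = 0.003259 kg/m³ = 3.259 mg/L.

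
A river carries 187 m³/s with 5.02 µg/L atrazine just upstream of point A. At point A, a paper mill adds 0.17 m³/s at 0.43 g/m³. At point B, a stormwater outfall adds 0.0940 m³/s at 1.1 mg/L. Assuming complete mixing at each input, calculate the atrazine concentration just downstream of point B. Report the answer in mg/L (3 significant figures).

0.00596 mg/L

5.02 µg/L = 0.00502 mg/L.
After input A: C = (187·0.00502 + 0.17·0.43) / 187.2 = 0.005406 mg/L.
After input B: C = (187.2·0.005406 + 0.094·1.1) / 187.3 = 0.005955 mg/L.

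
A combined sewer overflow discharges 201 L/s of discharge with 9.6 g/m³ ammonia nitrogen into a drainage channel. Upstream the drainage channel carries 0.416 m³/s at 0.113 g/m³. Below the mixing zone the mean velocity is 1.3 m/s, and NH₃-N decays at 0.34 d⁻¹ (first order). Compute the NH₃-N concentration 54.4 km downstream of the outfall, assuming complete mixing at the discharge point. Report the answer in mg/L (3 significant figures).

2.72 mg/L

201 L/s = 0.201 m³/s.
After complete mixing, C₀ = (0.201·9.6 + 0.416·0.113) / 0.617 = 3.204 mg/L.
Travel time t = 5.44e+04 m / 1.3 m/s = 4.185e+04 s = 0.4843 d.
C = 3.204·exp(−0.34·0.4843) = 3.204·0.8482 = 2.717 mg/L.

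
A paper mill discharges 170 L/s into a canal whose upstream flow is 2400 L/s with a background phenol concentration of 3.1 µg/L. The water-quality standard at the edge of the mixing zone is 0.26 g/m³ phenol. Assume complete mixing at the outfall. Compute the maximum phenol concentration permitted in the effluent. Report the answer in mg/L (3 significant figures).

170 L/s = 0.17 m³/s.
2400 L/s = 2.4 m³/s.
3.1 µg/L = 0.0031 mg/L.
Mass balance: 0.26·2.57 = 0.17·Cₑ + 2.4·0.0031.
Cₑ = (0.6682 − 0.00744) / 0.17 = 3.887 mg/L.

3.89 mg/L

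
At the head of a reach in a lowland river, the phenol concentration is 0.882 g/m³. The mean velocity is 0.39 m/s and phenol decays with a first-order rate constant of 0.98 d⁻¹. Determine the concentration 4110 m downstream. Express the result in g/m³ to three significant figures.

Travel time t = 4110 m / 0.39 m/s = 4110/0.39 = 1.054e+04 s = 0.122 d.
First-order decay: C = 0.882·exp(−0.98·0.122) = 0.882·0.8873 = 0.7826 g/m³.

0.783 g/m³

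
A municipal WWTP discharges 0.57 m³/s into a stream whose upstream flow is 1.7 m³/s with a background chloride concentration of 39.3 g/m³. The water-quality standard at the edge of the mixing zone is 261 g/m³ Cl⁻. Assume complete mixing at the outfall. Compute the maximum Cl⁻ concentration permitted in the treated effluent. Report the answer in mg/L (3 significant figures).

Mass balance: 261·2.27 = 0.57·Cₑ + 1.7·39.3.
Cₑ = (592.5 − 66.81) / 0.57 = 922.2 mg/L.

922 mg/L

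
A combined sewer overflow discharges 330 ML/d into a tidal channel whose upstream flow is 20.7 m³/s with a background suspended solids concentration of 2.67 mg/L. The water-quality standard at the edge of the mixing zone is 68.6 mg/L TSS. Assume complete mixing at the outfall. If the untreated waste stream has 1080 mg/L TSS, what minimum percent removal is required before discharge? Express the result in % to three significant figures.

60.6 %

330 ML/d = 3.819 m³/s.
Mass balance: 68.6·24.52 = 3.819·Cₑ + 20.7·2.67.
Cₑ = (1682 − 55.27) / 3.819 = 425.9 mg/L.
Required removal = 1 − 425.9/1080 = 60.56 %.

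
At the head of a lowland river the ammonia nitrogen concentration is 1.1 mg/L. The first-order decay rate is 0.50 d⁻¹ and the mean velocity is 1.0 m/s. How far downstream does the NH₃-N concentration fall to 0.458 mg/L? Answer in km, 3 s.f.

From C = C₀·e^(−kt), t = ln(C₀/C)/k = ln(1.1/0.458)/0.50 = 0.8762/0.50 = 1.752 d.
Distance = v·t = 1.0 m/s × 1.514e+05 s = 1.514e+05 m = 151.4 km.

151 km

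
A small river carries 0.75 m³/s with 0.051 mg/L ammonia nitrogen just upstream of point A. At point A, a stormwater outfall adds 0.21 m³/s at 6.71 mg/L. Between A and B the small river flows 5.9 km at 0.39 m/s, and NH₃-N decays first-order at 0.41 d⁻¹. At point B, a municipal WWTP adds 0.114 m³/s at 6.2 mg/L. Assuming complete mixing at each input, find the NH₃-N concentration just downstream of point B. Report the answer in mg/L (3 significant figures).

1.91 mg/L

After input A: C = (0.75·0.051 + 0.21·6.71) / 0.96 = 1.508 mg/L.
Over the 5.9 km reach to input B (t = 1.513e+04 s = 0.1751 d), decay gives C = 1.508·exp(−0.41·0.1751) = 1.403 mg/L.
After input B: C = (0.96·1.403 + 0.114·6.2) / 1.074 = 1.912 mg/L.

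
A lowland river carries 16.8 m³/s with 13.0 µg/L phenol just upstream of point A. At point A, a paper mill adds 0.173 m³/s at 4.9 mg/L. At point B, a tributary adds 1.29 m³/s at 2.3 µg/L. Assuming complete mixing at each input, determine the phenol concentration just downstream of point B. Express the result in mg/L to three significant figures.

0.0585 mg/L

13.0 µg/L = 0.013 mg/L.
After input A: C = (16.8·0.013 + 0.173·4.9) / 16.97 = 0.06281 mg/L.
2.3 µg/L = 0.0023 mg/L.
After input B: C = (16.97·0.06281 + 1.29·0.0023) / 18.26 = 0.05854 mg/L.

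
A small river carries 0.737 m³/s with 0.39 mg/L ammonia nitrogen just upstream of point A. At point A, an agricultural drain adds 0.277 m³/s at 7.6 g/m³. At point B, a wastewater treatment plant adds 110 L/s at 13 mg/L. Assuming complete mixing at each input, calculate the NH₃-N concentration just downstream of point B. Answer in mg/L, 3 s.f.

3.40 mg/L

After input A: C = (0.737·0.39 + 0.277·7.6) / 1.014 = 2.36 mg/L.
110 L/s = 0.11 m³/s.
After input B: C = (1.014·2.36 + 0.11·13) / 1.124 = 3.401 mg/L.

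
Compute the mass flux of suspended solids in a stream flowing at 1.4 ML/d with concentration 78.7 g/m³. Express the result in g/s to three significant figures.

1.4 ML/d = 0.0162 m³/s.
Mass flux = Q·C = 0.0162 m³/s × 78.7 g/m³ = 1.275 g/s.

1.28 g/s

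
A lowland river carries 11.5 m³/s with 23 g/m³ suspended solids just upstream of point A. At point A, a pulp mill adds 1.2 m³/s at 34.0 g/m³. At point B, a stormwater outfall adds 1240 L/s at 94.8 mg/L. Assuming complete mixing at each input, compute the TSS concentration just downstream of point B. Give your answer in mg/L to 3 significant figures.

30.3 mg/L

After input A: C = (11.5·23 + 1.2·34) / 12.7 = 24.04 mg/L.
1240 L/s = 1.24 m³/s.
After input B: C = (12.7·24.04 + 1.24·94.8) / 13.94 = 30.33 mg/L.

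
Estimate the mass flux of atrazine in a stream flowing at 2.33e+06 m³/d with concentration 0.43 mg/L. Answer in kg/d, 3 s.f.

2.33e+06 m³/d = 26.97 m³/s.
Mass flux = Q·C = 26.97 m³/s × 0.43 g/m³ = 11.6 g/s.
= 11.6 g/s × 86.4 = 1002 kg/d.

1000 kg/d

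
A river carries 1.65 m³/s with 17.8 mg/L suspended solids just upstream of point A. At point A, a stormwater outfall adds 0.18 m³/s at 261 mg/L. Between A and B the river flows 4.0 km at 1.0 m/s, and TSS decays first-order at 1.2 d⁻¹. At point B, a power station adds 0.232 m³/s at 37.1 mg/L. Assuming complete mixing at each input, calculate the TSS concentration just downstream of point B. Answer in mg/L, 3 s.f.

After input A: C = (1.65·17.8 + 0.18·261) / 1.83 = 41.72 mg/L.
Over the 4.0 km reach to input B (t = 4000 s = 0.0463 d), decay gives C = 41.72·exp(−1.2·0.0463) = 39.47 mg/L.
After input B: C = (1.83·39.47 + 0.232·37.1) / 2.062 = 39.2 mg/L.

39.2 mg/L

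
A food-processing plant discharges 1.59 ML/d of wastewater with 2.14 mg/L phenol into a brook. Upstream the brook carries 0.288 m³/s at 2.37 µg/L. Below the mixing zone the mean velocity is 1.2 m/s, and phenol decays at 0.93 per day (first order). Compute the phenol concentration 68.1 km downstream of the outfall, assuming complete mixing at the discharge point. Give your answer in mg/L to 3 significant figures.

0.0710 mg/L

1.59 ML/d = 0.0184 m³/s.
2.37 µg/L = 0.00237 mg/L.
After complete mixing, C₀ = (0.0184·2.14 + 0.288·0.00237) / 0.3064 = 0.1308 mg/L.
Travel time t = 6.81e+04 m / 1.2 m/s = 5.675e+04 s = 0.6568 d.
C = 0.1308·exp(−0.93·0.6568) = 0.1308·0.5429 = 0.07099 mg/L.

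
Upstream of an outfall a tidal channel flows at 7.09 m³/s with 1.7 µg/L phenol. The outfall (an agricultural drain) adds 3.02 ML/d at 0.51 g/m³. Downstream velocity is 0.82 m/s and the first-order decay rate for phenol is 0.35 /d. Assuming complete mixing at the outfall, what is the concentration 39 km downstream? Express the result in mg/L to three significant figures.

0.00346 mg/L

3.02 ML/d = 0.03495 m³/s.
1.7 µg/L = 0.0017 mg/L.
After complete mixing, C₀ = (0.03495·0.51 + 7.09·0.0017) / 7.125 = 0.004194 mg/L.
Travel time t = 3.9e+04 m / 0.82 m/s = 4.756e+04 s = 0.5505 d.
C = 0.004194·exp(−0.35·0.5505) = 0.004194·0.8248 = 0.003459 mg/L.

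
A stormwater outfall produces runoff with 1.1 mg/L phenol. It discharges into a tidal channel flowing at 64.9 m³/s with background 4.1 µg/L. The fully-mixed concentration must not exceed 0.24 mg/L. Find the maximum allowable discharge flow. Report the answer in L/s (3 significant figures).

4.1 µg/L = 0.0041 mg/L.
Mass balance at complete mixing: C_std·(Q_w + Q_r) = Q_w·C_e + Q_r·C_b.
Rearranging, Q_w = Q_r·(C_std − C_b)/(C_e − C_std) = 64.9·(0.24 − 0.0041) / (1.1 − 0.24) = 17.8 m³/s.
= 1.78e+04 L/s.

17800 L/s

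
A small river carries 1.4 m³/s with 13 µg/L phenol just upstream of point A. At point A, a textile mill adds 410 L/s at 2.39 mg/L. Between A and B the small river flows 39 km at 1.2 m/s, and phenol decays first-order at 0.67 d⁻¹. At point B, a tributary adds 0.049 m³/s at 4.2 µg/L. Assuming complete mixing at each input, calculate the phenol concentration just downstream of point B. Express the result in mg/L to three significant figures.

0.417 mg/L

13 µg/L = 0.013 mg/L.
410 L/s = 0.41 m³/s.
After input A: C = (1.4·0.013 + 0.41·2.39) / 1.81 = 0.5514 mg/L.
Over the 39 km reach to input B (t = 3.25e+04 s = 0.3762 d), decay gives C = 0.5514·exp(−0.67·0.3762) = 0.4286 mg/L.
4.2 µg/L = 0.0042 mg/L.
After input B: C = (1.81·0.4286 + 0.049·0.0042) / 1.859 = 0.4174 mg/L.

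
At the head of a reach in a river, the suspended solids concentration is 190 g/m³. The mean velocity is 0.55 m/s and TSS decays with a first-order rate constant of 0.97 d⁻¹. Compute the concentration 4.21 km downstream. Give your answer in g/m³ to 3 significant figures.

174 g/m³

Travel time t = 4.21 km / 0.55 m/s = 4210/0.55 = 7655 s = 0.08859 d.
First-order decay: C = 190·exp(−0.97·0.08859) = 190·0.9177 = 174.4 g/m³.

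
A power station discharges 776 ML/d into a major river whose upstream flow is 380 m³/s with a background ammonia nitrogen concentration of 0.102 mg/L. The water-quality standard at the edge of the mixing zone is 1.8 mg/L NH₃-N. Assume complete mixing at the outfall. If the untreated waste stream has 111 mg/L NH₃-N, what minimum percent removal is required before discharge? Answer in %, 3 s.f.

776 ML/d = 8.981 m³/s.
Mass balance: 1.8·389 = 8.981·Cₑ + 380·0.102.
Cₑ = (700.2 − 38.76) / 8.981 = 73.64 mg/L.
Required removal = 1 − 73.64/111 = 33.66 %.

33.7 %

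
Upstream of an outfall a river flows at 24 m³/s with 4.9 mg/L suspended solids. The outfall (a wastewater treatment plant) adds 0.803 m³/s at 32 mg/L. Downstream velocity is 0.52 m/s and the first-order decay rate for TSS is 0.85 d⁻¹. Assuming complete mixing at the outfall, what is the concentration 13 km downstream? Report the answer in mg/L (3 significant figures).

After complete mixing, C₀ = (0.803·32 + 24·4.9) / 24.8 = 5.777 mg/L.
Travel time t = 1.3e+04 m / 0.52 m/s = 2.5e+04 s = 0.2894 d.
C = 5.777·exp(−0.85·0.2894) = 5.777·0.782 = 4.518 mg/L.

4.52 mg/L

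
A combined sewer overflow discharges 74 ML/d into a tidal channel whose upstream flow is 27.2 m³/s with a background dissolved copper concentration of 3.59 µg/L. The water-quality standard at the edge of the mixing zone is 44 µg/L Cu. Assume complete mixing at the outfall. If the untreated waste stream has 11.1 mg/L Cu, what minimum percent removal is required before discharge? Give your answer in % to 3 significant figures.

74 ML/d = 0.8565 m³/s.
3.59 µg/L = 0.00359 mg/L.
44 µg/L = 0.044 mg/L.
Mass balance: 0.044·28.06 = 0.8565·Cₑ + 27.2·0.00359.
Cₑ = (1.234 − 0.09765) / 0.8565 = 1.327 mg/L.
Required removal = 1 − 1.327/11.1 = 88.04 %.

88.0 %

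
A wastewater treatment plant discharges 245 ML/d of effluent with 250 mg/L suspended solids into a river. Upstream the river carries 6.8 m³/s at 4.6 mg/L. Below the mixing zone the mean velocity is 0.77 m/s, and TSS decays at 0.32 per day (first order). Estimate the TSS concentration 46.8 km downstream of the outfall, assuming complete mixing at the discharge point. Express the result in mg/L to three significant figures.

61.3 mg/L

245 ML/d = 2.836 m³/s.
After complete mixing, C₀ = (2.836·250 + 6.8·4.6) / 9.636 = 76.82 mg/L.
Travel time t = 4.68e+04 m / 0.77 m/s = 6.078e+04 s = 0.7035 d.
C = 76.82·exp(−0.32·0.7035) = 76.82·0.7984 = 61.33 mg/L.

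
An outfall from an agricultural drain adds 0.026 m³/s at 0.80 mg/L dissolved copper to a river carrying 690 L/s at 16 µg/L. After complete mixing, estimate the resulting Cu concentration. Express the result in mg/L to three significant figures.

0.0445 mg/L

690 L/s = 0.69 m³/s.
16 µg/L = 0.016 mg/L.
By mass balance at complete mixing, C = (0.026·0.8 + 0.69·0.016) / (0.026 + 0.69) = 0.03184/0.716 = 0.04447 mg/L.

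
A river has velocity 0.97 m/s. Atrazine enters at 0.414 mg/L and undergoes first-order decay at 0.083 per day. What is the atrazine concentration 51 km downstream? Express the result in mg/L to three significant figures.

0.394 mg/L

Travel time t = 51 km / 0.97 m/s = 5.1e+04/0.97 = 5.258e+04 s = 0.6085 d.
First-order decay: C = 0.414·exp(−0.083·0.6085) = 0.414·0.9507 = 0.3936 mg/L.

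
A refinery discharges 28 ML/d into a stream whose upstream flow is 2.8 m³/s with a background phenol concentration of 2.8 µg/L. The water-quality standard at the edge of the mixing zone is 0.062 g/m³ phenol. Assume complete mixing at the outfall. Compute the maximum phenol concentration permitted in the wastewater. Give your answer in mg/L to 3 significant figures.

28 ML/d = 0.3241 m³/s.
2.8 µg/L = 0.0028 mg/L.
Mass balance: 0.062·3.124 = 0.3241·Cₑ + 2.8·0.0028.
Cₑ = (0.1937 − 0.00784) / 0.3241 = 0.5735 mg/L.

0.573 mg/L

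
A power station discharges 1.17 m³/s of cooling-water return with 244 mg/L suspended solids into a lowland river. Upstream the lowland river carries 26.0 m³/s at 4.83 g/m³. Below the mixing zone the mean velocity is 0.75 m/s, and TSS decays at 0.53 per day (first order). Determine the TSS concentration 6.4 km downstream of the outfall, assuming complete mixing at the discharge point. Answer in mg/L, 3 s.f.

After complete mixing, C₀ = (1.17·244 + 26·4.83) / 27.17 = 15.13 mg/L.
Travel time t = 6400 m / 0.75 m/s = 8533 s = 0.09877 d.
C = 15.13·exp(−0.53·0.09877) = 15.13·0.949 = 14.36 mg/L.

14.4 mg/L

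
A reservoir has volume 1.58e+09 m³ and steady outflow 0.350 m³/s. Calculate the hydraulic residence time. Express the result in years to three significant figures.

143 yr

Q = 0.350 m³/s × 3.156e+07 s/yr = 1.105e+07 m³/yr.
Hydraulic residence time τ = V/Q = 1.58e+09/1.105e+07 = 143 yr.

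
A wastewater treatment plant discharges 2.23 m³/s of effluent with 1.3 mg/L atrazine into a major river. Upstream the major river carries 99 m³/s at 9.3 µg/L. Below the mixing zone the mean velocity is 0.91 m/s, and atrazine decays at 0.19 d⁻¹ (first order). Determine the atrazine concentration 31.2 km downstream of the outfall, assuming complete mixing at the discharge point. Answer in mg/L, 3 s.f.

0.0350 mg/L

9.3 µg/L = 0.0093 mg/L.
After complete mixing, C₀ = (2.23·1.3 + 99·0.0093) / 101.2 = 0.03773 mg/L.
Travel time t = 3.12e+04 m / 0.91 m/s = 3.429e+04 s = 0.3968 d.
C = 0.03773·exp(−0.19·0.3968) = 0.03773·0.9274 = 0.03499 mg/L.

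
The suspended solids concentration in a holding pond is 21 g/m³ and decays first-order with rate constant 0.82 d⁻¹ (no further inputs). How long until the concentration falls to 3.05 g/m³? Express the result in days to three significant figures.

2.35 d

t = ln(C₀/C)/k = ln(21/3.05)/0.82 = 1.929/0.82 = 2.353 d.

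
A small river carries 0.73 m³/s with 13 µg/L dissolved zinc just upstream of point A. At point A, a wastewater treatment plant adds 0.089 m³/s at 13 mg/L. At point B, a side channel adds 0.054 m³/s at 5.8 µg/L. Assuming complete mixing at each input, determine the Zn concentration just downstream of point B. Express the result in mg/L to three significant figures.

13 µg/L = 0.013 mg/L.
After input A: C = (0.73·0.013 + 0.089·13) / 0.819 = 1.424 mg/L.
5.8 µg/L = 0.0058 mg/L.
After input B: C = (0.819·1.424 + 0.054·0.0058) / 0.873 = 1.337 mg/L.

1.34 mg/L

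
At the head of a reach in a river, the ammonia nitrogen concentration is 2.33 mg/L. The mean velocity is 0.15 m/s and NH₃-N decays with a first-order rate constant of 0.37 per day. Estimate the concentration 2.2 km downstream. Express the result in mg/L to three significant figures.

Travel time t = 2.2 km / 0.15 m/s = 2200/0.15 = 1.467e+04 s = 0.1698 d.
First-order decay: C = 2.33·exp(−0.37·0.1698) = 2.33·0.9391 = 2.188 mg/L.

2.19 mg/L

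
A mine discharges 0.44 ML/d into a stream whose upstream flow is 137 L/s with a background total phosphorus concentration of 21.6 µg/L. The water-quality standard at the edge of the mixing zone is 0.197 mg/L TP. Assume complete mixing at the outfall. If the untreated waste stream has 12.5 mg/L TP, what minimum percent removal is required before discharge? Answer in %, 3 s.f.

60.7 %

0.44 ML/d = 0.005093 m³/s.
137 L/s = 0.137 m³/s.
21.6 µg/L = 0.0216 mg/L.
Mass balance: 0.197·0.1421 = 0.005093·Cₑ + 0.137·0.0216.
Cₑ = (0.02799 − 0.002959) / 0.005093 = 4.916 mg/L.
Required removal = 1 − 4.916/12.5 = 60.68 %.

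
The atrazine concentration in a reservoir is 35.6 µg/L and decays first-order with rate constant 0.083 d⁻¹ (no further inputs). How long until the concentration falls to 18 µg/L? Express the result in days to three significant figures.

8.22 d

t = ln(C₀/C)/k = ln(35.6/18)/0.083 = 0.682/0.083 = 8.217 d.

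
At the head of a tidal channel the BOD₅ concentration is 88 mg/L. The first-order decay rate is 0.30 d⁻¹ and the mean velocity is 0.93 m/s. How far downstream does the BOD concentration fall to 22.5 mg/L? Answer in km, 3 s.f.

From C = C₀·e^(−kt), t = ln(C₀/C)/k = ln(88/22.5)/0.30 = 1.364/0.30 = 4.546 d.
Distance = v·t = 0.93 m/s × 3.928e+05 s = 3.653e+05 m = 365.3 km.

365 km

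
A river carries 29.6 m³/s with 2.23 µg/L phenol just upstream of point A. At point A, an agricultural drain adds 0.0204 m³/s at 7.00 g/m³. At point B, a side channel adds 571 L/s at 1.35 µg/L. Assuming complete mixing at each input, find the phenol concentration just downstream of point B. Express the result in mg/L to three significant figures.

0.00694 mg/L

2.23 µg/L = 0.00223 mg/L.
After input A: C = (29.6·0.00223 + 0.0204·7) / 29.62 = 0.007049 mg/L.
571 L/s = 0.571 m³/s.
1.35 µg/L = 0.00135 mg/L.
After input B: C = (29.62·0.007049 + 0.571·0.00135) / 30.19 = 0.006942 mg/L.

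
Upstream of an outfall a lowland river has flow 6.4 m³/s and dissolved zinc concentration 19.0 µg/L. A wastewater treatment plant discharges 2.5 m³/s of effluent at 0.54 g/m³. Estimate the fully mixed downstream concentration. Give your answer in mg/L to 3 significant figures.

19.0 µg/L = 0.019 mg/L.
Conservation of mass across the mixing zone: C = (2.5·0.54 + 6.4·0.019) / (2.5 + 6.4) = 1.472/8.9 = 0.1653 mg/L.

0.165 mg/L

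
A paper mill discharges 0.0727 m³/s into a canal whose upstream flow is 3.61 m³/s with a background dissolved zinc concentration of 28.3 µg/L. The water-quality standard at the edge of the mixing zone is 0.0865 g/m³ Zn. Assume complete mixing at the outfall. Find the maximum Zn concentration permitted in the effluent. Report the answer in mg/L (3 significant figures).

2.98 mg/L

28.3 µg/L = 0.0283 mg/L.
Mass balance: 0.0865·3.683 = 0.0727·Cₑ + 3.61·0.0283.
Cₑ = (0.3186 − 0.1022) / 0.0727 = 2.976 mg/L.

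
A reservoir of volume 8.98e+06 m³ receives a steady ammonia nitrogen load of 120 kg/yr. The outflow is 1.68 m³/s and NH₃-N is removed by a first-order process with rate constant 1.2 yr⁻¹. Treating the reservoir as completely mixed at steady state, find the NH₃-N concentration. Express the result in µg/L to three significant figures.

1.88 µg/L

Outflow Q = 1.68 m³/s × 3.156e+07 s/yr = 5.302e+07 m³/yr.
Steady-state CSTR mass balance: W = Q·C + k·V·C, so C = W/(Q + kV).
Q + kV = 5.302e+07 + 1.2·8.98e+06 = 6.379e+07 m³/yr.
C = 120/6.379e+07 = 1.881e-06 kg/m³ = 0.001881 mg/L = 1.881 µg/L.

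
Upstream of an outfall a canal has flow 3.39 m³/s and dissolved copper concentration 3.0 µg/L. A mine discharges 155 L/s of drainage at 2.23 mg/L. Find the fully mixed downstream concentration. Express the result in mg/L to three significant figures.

0.100 mg/L

155 L/s = 0.155 m³/s.
3.0 µg/L = 0.003 mg/L.
Flow-weighted mixing gives C = (0.155·2.23 + 3.39·0.003) / (0.155 + 3.39) = 0.3558/3.545 = 0.1004 mg/L.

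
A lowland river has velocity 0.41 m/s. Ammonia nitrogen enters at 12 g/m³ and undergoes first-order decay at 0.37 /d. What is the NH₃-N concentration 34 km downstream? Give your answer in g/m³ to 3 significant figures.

8.41 g/m³

Travel time t = 34 km / 0.41 m/s = 3.4e+04/0.41 = 8.293e+04 s = 0.9598 d.
First-order decay: C = 12·exp(−0.37·0.9598) = 12·0.7011 = 8.413 g/m³.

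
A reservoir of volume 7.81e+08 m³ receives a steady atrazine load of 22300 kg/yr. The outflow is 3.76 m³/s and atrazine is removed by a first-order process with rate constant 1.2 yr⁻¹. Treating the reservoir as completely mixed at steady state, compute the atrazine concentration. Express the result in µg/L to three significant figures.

Outflow Q = 3.76 m³/s × 3.156e+07 s/yr = 1.187e+08 m³/yr.
Steady-state CSTR mass balance: W = Q·C + k·V·C, so C = W/(Q + kV).
Q + kV = 1.187e+08 + 1.2·7.81e+08 = 1.056e+09 m³/yr.
C = 22300/1.056e+09 = 2.112e-05 kg/m³ = 0.02112 mg/L = 21.12 µg/L.

21.1 µg/L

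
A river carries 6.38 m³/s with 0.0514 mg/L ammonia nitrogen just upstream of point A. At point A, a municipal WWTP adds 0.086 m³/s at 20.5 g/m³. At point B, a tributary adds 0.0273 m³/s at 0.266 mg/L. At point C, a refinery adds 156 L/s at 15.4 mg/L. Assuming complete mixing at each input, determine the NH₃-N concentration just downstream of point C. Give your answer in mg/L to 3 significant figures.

0.677 mg/L

After input A: C = (6.38·0.0514 + 0.086·20.5) / 6.466 = 0.3234 mg/L.
After input B: C = (6.466·0.3234 + 0.0273·0.266) / 6.493 = 0.3231 mg/L.
156 L/s = 0.156 m³/s.
After input C: C = (6.493·0.3231 + 0.156·15.4) / 6.649 = 0.6769 mg/L.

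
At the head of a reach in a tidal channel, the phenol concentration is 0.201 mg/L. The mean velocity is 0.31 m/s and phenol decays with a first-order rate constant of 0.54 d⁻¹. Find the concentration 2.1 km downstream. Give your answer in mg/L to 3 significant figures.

Travel time t = 2.1 km / 0.31 m/s = 2100/0.31 = 6774 s = 0.07841 d.
First-order decay: C = 0.201·exp(−0.54·0.07841) = 0.201·0.9585 = 0.1927 mg/L.

0.193 mg/L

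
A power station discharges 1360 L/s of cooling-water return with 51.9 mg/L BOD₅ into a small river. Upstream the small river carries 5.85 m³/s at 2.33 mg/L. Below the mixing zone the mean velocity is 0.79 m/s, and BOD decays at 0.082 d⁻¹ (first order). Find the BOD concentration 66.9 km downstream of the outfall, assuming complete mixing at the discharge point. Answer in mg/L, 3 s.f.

10.8 mg/L

1360 L/s = 1.36 m³/s.
After complete mixing, C₀ = (1.36·51.9 + 5.85·2.33) / 7.21 = 11.68 mg/L.
Travel time t = 6.69e+04 m / 0.79 m/s = 8.468e+04 s = 0.9801 d.
C = 11.68·exp(−0.082·0.9801) = 11.68·0.9228 = 10.78 mg/L.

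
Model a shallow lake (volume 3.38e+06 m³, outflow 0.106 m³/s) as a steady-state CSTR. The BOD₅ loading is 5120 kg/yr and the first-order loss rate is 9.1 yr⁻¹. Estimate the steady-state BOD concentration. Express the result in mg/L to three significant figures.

Outflow Q = 0.106 m³/s × 3.156e+07 s/yr = 3.345e+06 m³/yr.
Steady-state CSTR mass balance: W = Q·C + k·V·C, so C = W/(Q + kV).
Q + kV = 3.345e+06 + 9.1·3.38e+06 = 3.41e+07 m³/yr.
C = 5120/3.41e+07 = 0.0001501 kg/m³ = 0.1501 mg/L.

0.150 mg/L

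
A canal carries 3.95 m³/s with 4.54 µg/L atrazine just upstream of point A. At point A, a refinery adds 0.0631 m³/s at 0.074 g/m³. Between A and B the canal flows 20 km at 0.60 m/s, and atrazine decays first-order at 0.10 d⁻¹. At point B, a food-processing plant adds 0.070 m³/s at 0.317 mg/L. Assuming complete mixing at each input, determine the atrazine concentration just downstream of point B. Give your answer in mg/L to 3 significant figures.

4.54 µg/L = 0.00454 mg/L.
After input A: C = (3.95·0.00454 + 0.0631·0.074) / 4.013 = 0.005632 mg/L.
Over the 20 km reach to input B (t = 3.333e+04 s = 0.3858 d), decay gives C = 0.005632·exp(−0.10·0.3858) = 0.005419 mg/L.
After input B: C = (4.013·0.005419 + 0.07·0.317) / 4.083 = 0.01076 mg/L.

0.0108 mg/L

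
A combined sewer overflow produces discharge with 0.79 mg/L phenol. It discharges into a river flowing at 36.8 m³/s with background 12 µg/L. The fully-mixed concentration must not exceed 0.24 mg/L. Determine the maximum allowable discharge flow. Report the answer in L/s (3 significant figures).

15300 L/s

12 µg/L = 0.012 mg/L.
Mass balance at complete mixing: C_std·(Q_w + Q_r) = Q_w·C_e + Q_r·C_b.
Rearranging, Q_w = Q_r·(C_std − C_b)/(C_e − C_std) = 36.8·(0.24 − 0.012) / (0.79 − 0.24) = 15.26 m³/s.
= 1.526e+04 L/s.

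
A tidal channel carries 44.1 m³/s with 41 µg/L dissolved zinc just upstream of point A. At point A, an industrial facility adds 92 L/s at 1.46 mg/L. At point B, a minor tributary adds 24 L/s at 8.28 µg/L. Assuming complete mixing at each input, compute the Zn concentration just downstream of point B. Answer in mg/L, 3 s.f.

41 µg/L = 0.041 mg/L.
92 L/s = 0.092 m³/s.
After input A: C = (44.1·0.041 + 0.092·1.46) / 44.19 = 0.04395 mg/L.
24 L/s = 0.024 m³/s.
8.28 µg/L = 0.00828 mg/L.
After input B: C = (44.19·0.04395 + 0.024·0.00828) / 44.22 = 0.04393 mg/L.

0.0439 mg/L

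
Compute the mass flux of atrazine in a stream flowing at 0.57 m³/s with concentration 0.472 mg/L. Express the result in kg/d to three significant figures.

Mass flux = Q·C = 0.57 m³/s × 0.472 g/m³ = 0.269 g/s.
= 0.269 g/s × 86.4 = 23.25 kg/d.

23.2 kg/d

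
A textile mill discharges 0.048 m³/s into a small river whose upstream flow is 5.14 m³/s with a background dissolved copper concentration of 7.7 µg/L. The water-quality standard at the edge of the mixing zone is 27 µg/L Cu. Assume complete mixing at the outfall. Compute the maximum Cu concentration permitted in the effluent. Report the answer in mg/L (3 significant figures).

2.09 mg/L

7.7 µg/L = 0.0077 mg/L.
27 µg/L = 0.027 mg/L.
Mass balance: 0.027·5.188 = 0.048·Cₑ + 5.14·0.0077.
Cₑ = (0.1401 − 0.03958) / 0.048 = 2.094 mg/L.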